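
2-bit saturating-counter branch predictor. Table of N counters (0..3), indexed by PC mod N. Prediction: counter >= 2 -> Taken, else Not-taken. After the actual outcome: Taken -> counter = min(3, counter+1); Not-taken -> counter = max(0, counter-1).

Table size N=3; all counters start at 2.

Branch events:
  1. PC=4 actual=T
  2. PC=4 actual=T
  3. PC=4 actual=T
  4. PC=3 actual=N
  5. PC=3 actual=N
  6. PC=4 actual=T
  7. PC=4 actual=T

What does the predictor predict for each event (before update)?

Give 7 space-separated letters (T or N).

Ev 1: PC=4 idx=1 pred=T actual=T -> ctr[1]=3
Ev 2: PC=4 idx=1 pred=T actual=T -> ctr[1]=3
Ev 3: PC=4 idx=1 pred=T actual=T -> ctr[1]=3
Ev 4: PC=3 idx=0 pred=T actual=N -> ctr[0]=1
Ev 5: PC=3 idx=0 pred=N actual=N -> ctr[0]=0
Ev 6: PC=4 idx=1 pred=T actual=T -> ctr[1]=3
Ev 7: PC=4 idx=1 pred=T actual=T -> ctr[1]=3

Answer: T T T T N T T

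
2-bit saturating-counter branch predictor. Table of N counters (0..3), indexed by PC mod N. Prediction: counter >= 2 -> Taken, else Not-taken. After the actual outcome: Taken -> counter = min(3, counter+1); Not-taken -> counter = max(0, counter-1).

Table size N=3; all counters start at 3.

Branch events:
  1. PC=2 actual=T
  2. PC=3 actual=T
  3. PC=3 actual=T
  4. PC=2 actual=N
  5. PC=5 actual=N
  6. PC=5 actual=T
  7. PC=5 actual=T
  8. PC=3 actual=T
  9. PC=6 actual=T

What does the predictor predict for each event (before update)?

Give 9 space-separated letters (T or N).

Answer: T T T T T N T T T

Derivation:
Ev 1: PC=2 idx=2 pred=T actual=T -> ctr[2]=3
Ev 2: PC=3 idx=0 pred=T actual=T -> ctr[0]=3
Ev 3: PC=3 idx=0 pred=T actual=T -> ctr[0]=3
Ev 4: PC=2 idx=2 pred=T actual=N -> ctr[2]=2
Ev 5: PC=5 idx=2 pred=T actual=N -> ctr[2]=1
Ev 6: PC=5 idx=2 pred=N actual=T -> ctr[2]=2
Ev 7: PC=5 idx=2 pred=T actual=T -> ctr[2]=3
Ev 8: PC=3 idx=0 pred=T actual=T -> ctr[0]=3
Ev 9: PC=6 idx=0 pred=T actual=T -> ctr[0]=3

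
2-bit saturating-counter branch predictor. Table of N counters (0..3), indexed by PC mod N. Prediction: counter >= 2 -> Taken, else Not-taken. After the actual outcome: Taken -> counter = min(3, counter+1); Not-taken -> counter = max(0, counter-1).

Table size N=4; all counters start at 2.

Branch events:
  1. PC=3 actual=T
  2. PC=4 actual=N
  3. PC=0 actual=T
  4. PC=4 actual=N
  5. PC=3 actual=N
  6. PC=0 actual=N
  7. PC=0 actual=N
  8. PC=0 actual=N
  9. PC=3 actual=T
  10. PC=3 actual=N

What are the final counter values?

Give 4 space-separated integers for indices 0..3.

Answer: 0 2 2 2

Derivation:
Ev 1: PC=3 idx=3 pred=T actual=T -> ctr[3]=3
Ev 2: PC=4 idx=0 pred=T actual=N -> ctr[0]=1
Ev 3: PC=0 idx=0 pred=N actual=T -> ctr[0]=2
Ev 4: PC=4 idx=0 pred=T actual=N -> ctr[0]=1
Ev 5: PC=3 idx=3 pred=T actual=N -> ctr[3]=2
Ev 6: PC=0 idx=0 pred=N actual=N -> ctr[0]=0
Ev 7: PC=0 idx=0 pred=N actual=N -> ctr[0]=0
Ev 8: PC=0 idx=0 pred=N actual=N -> ctr[0]=0
Ev 9: PC=3 idx=3 pred=T actual=T -> ctr[3]=3
Ev 10: PC=3 idx=3 pred=T actual=N -> ctr[3]=2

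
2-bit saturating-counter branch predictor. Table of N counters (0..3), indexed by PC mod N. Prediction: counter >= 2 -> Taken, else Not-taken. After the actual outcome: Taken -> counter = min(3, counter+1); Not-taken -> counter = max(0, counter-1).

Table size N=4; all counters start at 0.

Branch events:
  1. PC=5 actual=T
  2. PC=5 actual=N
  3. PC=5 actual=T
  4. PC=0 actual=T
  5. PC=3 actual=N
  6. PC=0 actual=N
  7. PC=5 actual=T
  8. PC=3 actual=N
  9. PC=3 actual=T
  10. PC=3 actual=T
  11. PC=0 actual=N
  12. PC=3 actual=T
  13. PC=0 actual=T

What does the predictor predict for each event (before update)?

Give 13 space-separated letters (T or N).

Ev 1: PC=5 idx=1 pred=N actual=T -> ctr[1]=1
Ev 2: PC=5 idx=1 pred=N actual=N -> ctr[1]=0
Ev 3: PC=5 idx=1 pred=N actual=T -> ctr[1]=1
Ev 4: PC=0 idx=0 pred=N actual=T -> ctr[0]=1
Ev 5: PC=3 idx=3 pred=N actual=N -> ctr[3]=0
Ev 6: PC=0 idx=0 pred=N actual=N -> ctr[0]=0
Ev 7: PC=5 idx=1 pred=N actual=T -> ctr[1]=2
Ev 8: PC=3 idx=3 pred=N actual=N -> ctr[3]=0
Ev 9: PC=3 idx=3 pred=N actual=T -> ctr[3]=1
Ev 10: PC=3 idx=3 pred=N actual=T -> ctr[3]=2
Ev 11: PC=0 idx=0 pred=N actual=N -> ctr[0]=0
Ev 12: PC=3 idx=3 pred=T actual=T -> ctr[3]=3
Ev 13: PC=0 idx=0 pred=N actual=T -> ctr[0]=1

Answer: N N N N N N N N N N N T N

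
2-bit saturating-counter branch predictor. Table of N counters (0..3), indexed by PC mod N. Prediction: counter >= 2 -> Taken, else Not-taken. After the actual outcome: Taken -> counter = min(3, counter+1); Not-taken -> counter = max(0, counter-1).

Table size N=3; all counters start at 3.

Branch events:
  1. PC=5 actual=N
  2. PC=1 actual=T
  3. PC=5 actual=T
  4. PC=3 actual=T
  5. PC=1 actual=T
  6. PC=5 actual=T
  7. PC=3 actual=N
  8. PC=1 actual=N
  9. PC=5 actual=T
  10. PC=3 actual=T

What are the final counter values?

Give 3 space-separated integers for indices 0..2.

Ev 1: PC=5 idx=2 pred=T actual=N -> ctr[2]=2
Ev 2: PC=1 idx=1 pred=T actual=T -> ctr[1]=3
Ev 3: PC=5 idx=2 pred=T actual=T -> ctr[2]=3
Ev 4: PC=3 idx=0 pred=T actual=T -> ctr[0]=3
Ev 5: PC=1 idx=1 pred=T actual=T -> ctr[1]=3
Ev 6: PC=5 idx=2 pred=T actual=T -> ctr[2]=3
Ev 7: PC=3 idx=0 pred=T actual=N -> ctr[0]=2
Ev 8: PC=1 idx=1 pred=T actual=N -> ctr[1]=2
Ev 9: PC=5 idx=2 pred=T actual=T -> ctr[2]=3
Ev 10: PC=3 idx=0 pred=T actual=T -> ctr[0]=3

Answer: 3 2 3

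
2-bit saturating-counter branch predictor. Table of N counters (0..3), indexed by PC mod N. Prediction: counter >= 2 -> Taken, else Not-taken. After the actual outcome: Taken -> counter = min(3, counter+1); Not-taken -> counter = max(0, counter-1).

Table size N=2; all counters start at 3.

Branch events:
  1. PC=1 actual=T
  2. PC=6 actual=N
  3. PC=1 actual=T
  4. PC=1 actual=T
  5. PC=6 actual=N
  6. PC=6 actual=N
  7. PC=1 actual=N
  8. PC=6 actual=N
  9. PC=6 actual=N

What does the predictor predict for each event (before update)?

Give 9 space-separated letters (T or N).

Ev 1: PC=1 idx=1 pred=T actual=T -> ctr[1]=3
Ev 2: PC=6 idx=0 pred=T actual=N -> ctr[0]=2
Ev 3: PC=1 idx=1 pred=T actual=T -> ctr[1]=3
Ev 4: PC=1 idx=1 pred=T actual=T -> ctr[1]=3
Ev 5: PC=6 idx=0 pred=T actual=N -> ctr[0]=1
Ev 6: PC=6 idx=0 pred=N actual=N -> ctr[0]=0
Ev 7: PC=1 idx=1 pred=T actual=N -> ctr[1]=2
Ev 8: PC=6 idx=0 pred=N actual=N -> ctr[0]=0
Ev 9: PC=6 idx=0 pred=N actual=N -> ctr[0]=0

Answer: T T T T T N T N N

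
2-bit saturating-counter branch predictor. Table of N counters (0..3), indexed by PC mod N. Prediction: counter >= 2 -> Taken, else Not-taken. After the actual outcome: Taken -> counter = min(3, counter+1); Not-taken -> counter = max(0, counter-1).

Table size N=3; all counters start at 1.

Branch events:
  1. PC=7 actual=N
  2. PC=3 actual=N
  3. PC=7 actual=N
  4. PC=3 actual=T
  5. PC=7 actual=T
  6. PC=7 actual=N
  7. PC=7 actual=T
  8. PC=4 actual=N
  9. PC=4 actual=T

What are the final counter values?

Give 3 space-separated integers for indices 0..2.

Answer: 1 1 1

Derivation:
Ev 1: PC=7 idx=1 pred=N actual=N -> ctr[1]=0
Ev 2: PC=3 idx=0 pred=N actual=N -> ctr[0]=0
Ev 3: PC=7 idx=1 pred=N actual=N -> ctr[1]=0
Ev 4: PC=3 idx=0 pred=N actual=T -> ctr[0]=1
Ev 5: PC=7 idx=1 pred=N actual=T -> ctr[1]=1
Ev 6: PC=7 idx=1 pred=N actual=N -> ctr[1]=0
Ev 7: PC=7 idx=1 pred=N actual=T -> ctr[1]=1
Ev 8: PC=4 idx=1 pred=N actual=N -> ctr[1]=0
Ev 9: PC=4 idx=1 pred=N actual=T -> ctr[1]=1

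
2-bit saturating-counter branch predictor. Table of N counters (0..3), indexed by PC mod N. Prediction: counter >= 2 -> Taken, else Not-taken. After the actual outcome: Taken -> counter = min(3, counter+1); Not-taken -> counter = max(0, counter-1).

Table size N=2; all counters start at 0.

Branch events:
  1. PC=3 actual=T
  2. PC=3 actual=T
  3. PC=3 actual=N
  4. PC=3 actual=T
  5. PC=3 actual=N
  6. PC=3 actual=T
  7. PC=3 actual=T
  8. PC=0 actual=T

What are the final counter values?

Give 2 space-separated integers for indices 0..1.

Answer: 1 3

Derivation:
Ev 1: PC=3 idx=1 pred=N actual=T -> ctr[1]=1
Ev 2: PC=3 idx=1 pred=N actual=T -> ctr[1]=2
Ev 3: PC=3 idx=1 pred=T actual=N -> ctr[1]=1
Ev 4: PC=3 idx=1 pred=N actual=T -> ctr[1]=2
Ev 5: PC=3 idx=1 pred=T actual=N -> ctr[1]=1
Ev 6: PC=3 idx=1 pred=N actual=T -> ctr[1]=2
Ev 7: PC=3 idx=1 pred=T actual=T -> ctr[1]=3
Ev 8: PC=0 idx=0 pred=N actual=T -> ctr[0]=1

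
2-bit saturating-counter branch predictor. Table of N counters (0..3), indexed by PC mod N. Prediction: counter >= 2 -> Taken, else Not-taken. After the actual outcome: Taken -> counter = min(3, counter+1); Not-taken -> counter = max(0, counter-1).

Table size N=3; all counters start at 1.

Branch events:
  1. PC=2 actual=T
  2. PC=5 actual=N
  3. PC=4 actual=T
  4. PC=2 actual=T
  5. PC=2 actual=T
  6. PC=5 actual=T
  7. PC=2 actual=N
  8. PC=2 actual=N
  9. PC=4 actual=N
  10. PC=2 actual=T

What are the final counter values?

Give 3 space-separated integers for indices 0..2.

Ev 1: PC=2 idx=2 pred=N actual=T -> ctr[2]=2
Ev 2: PC=5 idx=2 pred=T actual=N -> ctr[2]=1
Ev 3: PC=4 idx=1 pred=N actual=T -> ctr[1]=2
Ev 4: PC=2 idx=2 pred=N actual=T -> ctr[2]=2
Ev 5: PC=2 idx=2 pred=T actual=T -> ctr[2]=3
Ev 6: PC=5 idx=2 pred=T actual=T -> ctr[2]=3
Ev 7: PC=2 idx=2 pred=T actual=N -> ctr[2]=2
Ev 8: PC=2 idx=2 pred=T actual=N -> ctr[2]=1
Ev 9: PC=4 idx=1 pred=T actual=N -> ctr[1]=1
Ev 10: PC=2 idx=2 pred=N actual=T -> ctr[2]=2

Answer: 1 1 2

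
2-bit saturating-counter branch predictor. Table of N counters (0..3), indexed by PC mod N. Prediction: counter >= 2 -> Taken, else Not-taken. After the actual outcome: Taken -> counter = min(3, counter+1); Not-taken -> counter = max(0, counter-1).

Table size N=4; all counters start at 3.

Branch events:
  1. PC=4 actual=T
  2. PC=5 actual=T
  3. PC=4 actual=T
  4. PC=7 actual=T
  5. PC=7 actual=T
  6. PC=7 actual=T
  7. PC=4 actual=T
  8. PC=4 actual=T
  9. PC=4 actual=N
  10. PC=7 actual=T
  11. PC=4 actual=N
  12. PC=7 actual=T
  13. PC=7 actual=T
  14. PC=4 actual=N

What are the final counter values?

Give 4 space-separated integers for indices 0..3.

Ev 1: PC=4 idx=0 pred=T actual=T -> ctr[0]=3
Ev 2: PC=5 idx=1 pred=T actual=T -> ctr[1]=3
Ev 3: PC=4 idx=0 pred=T actual=T -> ctr[0]=3
Ev 4: PC=7 idx=3 pred=T actual=T -> ctr[3]=3
Ev 5: PC=7 idx=3 pred=T actual=T -> ctr[3]=3
Ev 6: PC=7 idx=3 pred=T actual=T -> ctr[3]=3
Ev 7: PC=4 idx=0 pred=T actual=T -> ctr[0]=3
Ev 8: PC=4 idx=0 pred=T actual=T -> ctr[0]=3
Ev 9: PC=4 idx=0 pred=T actual=N -> ctr[0]=2
Ev 10: PC=7 idx=3 pred=T actual=T -> ctr[3]=3
Ev 11: PC=4 idx=0 pred=T actual=N -> ctr[0]=1
Ev 12: PC=7 idx=3 pred=T actual=T -> ctr[3]=3
Ev 13: PC=7 idx=3 pred=T actual=T -> ctr[3]=3
Ev 14: PC=4 idx=0 pred=N actual=N -> ctr[0]=0

Answer: 0 3 3 3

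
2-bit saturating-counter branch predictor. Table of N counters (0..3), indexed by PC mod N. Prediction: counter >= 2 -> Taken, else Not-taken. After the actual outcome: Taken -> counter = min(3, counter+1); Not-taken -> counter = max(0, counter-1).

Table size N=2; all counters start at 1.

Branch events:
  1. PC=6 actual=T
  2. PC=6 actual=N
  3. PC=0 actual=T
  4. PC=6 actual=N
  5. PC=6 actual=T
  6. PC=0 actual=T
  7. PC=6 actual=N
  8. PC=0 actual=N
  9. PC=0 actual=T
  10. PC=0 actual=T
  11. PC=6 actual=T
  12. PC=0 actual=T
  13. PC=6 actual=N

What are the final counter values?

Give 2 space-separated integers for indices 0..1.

Ev 1: PC=6 idx=0 pred=N actual=T -> ctr[0]=2
Ev 2: PC=6 idx=0 pred=T actual=N -> ctr[0]=1
Ev 3: PC=0 idx=0 pred=N actual=T -> ctr[0]=2
Ev 4: PC=6 idx=0 pred=T actual=N -> ctr[0]=1
Ev 5: PC=6 idx=0 pred=N actual=T -> ctr[0]=2
Ev 6: PC=0 idx=0 pred=T actual=T -> ctr[0]=3
Ev 7: PC=6 idx=0 pred=T actual=N -> ctr[0]=2
Ev 8: PC=0 idx=0 pred=T actual=N -> ctr[0]=1
Ev 9: PC=0 idx=0 pred=N actual=T -> ctr[0]=2
Ev 10: PC=0 idx=0 pred=T actual=T -> ctr[0]=3
Ev 11: PC=6 idx=0 pred=T actual=T -> ctr[0]=3
Ev 12: PC=0 idx=0 pred=T actual=T -> ctr[0]=3
Ev 13: PC=6 idx=0 pred=T actual=N -> ctr[0]=2

Answer: 2 1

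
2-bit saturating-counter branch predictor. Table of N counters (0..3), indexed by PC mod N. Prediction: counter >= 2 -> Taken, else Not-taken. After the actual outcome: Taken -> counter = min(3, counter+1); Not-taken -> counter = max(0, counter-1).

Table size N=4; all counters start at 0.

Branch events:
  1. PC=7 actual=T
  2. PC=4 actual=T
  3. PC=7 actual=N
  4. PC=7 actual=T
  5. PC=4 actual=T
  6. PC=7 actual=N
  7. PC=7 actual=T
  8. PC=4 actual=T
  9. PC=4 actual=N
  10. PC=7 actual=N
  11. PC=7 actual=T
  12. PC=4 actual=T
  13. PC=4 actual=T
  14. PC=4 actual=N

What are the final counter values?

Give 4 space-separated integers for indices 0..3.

Answer: 2 0 0 1

Derivation:
Ev 1: PC=7 idx=3 pred=N actual=T -> ctr[3]=1
Ev 2: PC=4 idx=0 pred=N actual=T -> ctr[0]=1
Ev 3: PC=7 idx=3 pred=N actual=N -> ctr[3]=0
Ev 4: PC=7 idx=3 pred=N actual=T -> ctr[3]=1
Ev 5: PC=4 idx=0 pred=N actual=T -> ctr[0]=2
Ev 6: PC=7 idx=3 pred=N actual=N -> ctr[3]=0
Ev 7: PC=7 idx=3 pred=N actual=T -> ctr[3]=1
Ev 8: PC=4 idx=0 pred=T actual=T -> ctr[0]=3
Ev 9: PC=4 idx=0 pred=T actual=N -> ctr[0]=2
Ev 10: PC=7 idx=3 pred=N actual=N -> ctr[3]=0
Ev 11: PC=7 idx=3 pred=N actual=T -> ctr[3]=1
Ev 12: PC=4 idx=0 pred=T actual=T -> ctr[0]=3
Ev 13: PC=4 idx=0 pred=T actual=T -> ctr[0]=3
Ev 14: PC=4 idx=0 pred=T actual=N -> ctr[0]=2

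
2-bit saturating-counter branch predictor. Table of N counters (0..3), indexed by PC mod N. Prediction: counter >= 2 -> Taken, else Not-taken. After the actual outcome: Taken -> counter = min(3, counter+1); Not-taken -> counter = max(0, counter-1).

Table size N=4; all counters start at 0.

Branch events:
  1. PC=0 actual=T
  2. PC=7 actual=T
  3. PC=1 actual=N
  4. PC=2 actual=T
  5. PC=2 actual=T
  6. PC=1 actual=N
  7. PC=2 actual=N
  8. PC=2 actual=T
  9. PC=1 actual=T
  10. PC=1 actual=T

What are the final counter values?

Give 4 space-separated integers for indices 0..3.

Ev 1: PC=0 idx=0 pred=N actual=T -> ctr[0]=1
Ev 2: PC=7 idx=3 pred=N actual=T -> ctr[3]=1
Ev 3: PC=1 idx=1 pred=N actual=N -> ctr[1]=0
Ev 4: PC=2 idx=2 pred=N actual=T -> ctr[2]=1
Ev 5: PC=2 idx=2 pred=N actual=T -> ctr[2]=2
Ev 6: PC=1 idx=1 pred=N actual=N -> ctr[1]=0
Ev 7: PC=2 idx=2 pred=T actual=N -> ctr[2]=1
Ev 8: PC=2 idx=2 pred=N actual=T -> ctr[2]=2
Ev 9: PC=1 idx=1 pred=N actual=T -> ctr[1]=1
Ev 10: PC=1 idx=1 pred=N actual=T -> ctr[1]=2

Answer: 1 2 2 1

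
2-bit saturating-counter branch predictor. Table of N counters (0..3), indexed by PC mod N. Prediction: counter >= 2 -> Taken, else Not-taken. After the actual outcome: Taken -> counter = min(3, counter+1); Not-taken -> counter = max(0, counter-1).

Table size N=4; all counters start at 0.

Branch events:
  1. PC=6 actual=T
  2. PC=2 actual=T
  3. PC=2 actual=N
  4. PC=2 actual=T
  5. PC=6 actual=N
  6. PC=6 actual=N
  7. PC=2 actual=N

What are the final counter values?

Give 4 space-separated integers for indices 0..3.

Ev 1: PC=6 idx=2 pred=N actual=T -> ctr[2]=1
Ev 2: PC=2 idx=2 pred=N actual=T -> ctr[2]=2
Ev 3: PC=2 idx=2 pred=T actual=N -> ctr[2]=1
Ev 4: PC=2 idx=2 pred=N actual=T -> ctr[2]=2
Ev 5: PC=6 idx=2 pred=T actual=N -> ctr[2]=1
Ev 6: PC=6 idx=2 pred=N actual=N -> ctr[2]=0
Ev 7: PC=2 idx=2 pred=N actual=N -> ctr[2]=0

Answer: 0 0 0 0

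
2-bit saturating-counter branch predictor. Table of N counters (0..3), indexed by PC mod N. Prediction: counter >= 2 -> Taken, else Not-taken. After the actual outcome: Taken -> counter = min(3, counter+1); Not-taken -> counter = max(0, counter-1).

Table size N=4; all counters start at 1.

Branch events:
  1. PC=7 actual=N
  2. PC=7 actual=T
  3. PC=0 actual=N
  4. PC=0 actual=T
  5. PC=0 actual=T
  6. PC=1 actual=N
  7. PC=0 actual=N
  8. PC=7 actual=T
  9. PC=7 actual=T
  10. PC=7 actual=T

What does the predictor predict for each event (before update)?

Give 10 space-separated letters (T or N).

Ev 1: PC=7 idx=3 pred=N actual=N -> ctr[3]=0
Ev 2: PC=7 idx=3 pred=N actual=T -> ctr[3]=1
Ev 3: PC=0 idx=0 pred=N actual=N -> ctr[0]=0
Ev 4: PC=0 idx=0 pred=N actual=T -> ctr[0]=1
Ev 5: PC=0 idx=0 pred=N actual=T -> ctr[0]=2
Ev 6: PC=1 idx=1 pred=N actual=N -> ctr[1]=0
Ev 7: PC=0 idx=0 pred=T actual=N -> ctr[0]=1
Ev 8: PC=7 idx=3 pred=N actual=T -> ctr[3]=2
Ev 9: PC=7 idx=3 pred=T actual=T -> ctr[3]=3
Ev 10: PC=7 idx=3 pred=T actual=T -> ctr[3]=3

Answer: N N N N N N T N T T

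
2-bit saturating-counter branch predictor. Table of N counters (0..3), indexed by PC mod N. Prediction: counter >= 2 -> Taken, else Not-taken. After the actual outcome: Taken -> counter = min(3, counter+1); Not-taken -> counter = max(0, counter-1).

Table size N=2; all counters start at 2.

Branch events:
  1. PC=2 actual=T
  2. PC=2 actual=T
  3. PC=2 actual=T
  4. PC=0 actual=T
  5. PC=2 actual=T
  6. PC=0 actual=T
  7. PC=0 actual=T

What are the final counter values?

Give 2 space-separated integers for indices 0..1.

Ev 1: PC=2 idx=0 pred=T actual=T -> ctr[0]=3
Ev 2: PC=2 idx=0 pred=T actual=T -> ctr[0]=3
Ev 3: PC=2 idx=0 pred=T actual=T -> ctr[0]=3
Ev 4: PC=0 idx=0 pred=T actual=T -> ctr[0]=3
Ev 5: PC=2 idx=0 pred=T actual=T -> ctr[0]=3
Ev 6: PC=0 idx=0 pred=T actual=T -> ctr[0]=3
Ev 7: PC=0 idx=0 pred=T actual=T -> ctr[0]=3

Answer: 3 2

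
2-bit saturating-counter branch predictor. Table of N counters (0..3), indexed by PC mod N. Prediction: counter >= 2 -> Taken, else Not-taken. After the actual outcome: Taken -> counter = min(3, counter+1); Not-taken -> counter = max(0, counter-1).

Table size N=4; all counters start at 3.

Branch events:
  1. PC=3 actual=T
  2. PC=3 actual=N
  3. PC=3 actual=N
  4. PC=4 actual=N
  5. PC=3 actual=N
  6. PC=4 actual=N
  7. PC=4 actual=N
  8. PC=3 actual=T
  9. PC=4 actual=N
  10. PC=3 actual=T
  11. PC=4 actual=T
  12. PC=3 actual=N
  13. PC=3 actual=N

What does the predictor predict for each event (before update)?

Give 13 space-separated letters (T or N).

Ev 1: PC=3 idx=3 pred=T actual=T -> ctr[3]=3
Ev 2: PC=3 idx=3 pred=T actual=N -> ctr[3]=2
Ev 3: PC=3 idx=3 pred=T actual=N -> ctr[3]=1
Ev 4: PC=4 idx=0 pred=T actual=N -> ctr[0]=2
Ev 5: PC=3 idx=3 pred=N actual=N -> ctr[3]=0
Ev 6: PC=4 idx=0 pred=T actual=N -> ctr[0]=1
Ev 7: PC=4 idx=0 pred=N actual=N -> ctr[0]=0
Ev 8: PC=3 idx=3 pred=N actual=T -> ctr[3]=1
Ev 9: PC=4 idx=0 pred=N actual=N -> ctr[0]=0
Ev 10: PC=3 idx=3 pred=N actual=T -> ctr[3]=2
Ev 11: PC=4 idx=0 pred=N actual=T -> ctr[0]=1
Ev 12: PC=3 idx=3 pred=T actual=N -> ctr[3]=1
Ev 13: PC=3 idx=3 pred=N actual=N -> ctr[3]=0

Answer: T T T T N T N N N N N T N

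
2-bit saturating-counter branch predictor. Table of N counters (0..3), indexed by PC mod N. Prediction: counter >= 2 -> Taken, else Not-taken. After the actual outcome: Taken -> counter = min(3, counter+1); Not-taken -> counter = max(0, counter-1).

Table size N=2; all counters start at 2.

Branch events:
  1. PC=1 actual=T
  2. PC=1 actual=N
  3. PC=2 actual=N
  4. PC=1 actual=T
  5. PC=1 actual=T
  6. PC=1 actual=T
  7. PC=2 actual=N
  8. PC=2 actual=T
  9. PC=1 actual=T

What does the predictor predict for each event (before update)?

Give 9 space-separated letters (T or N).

Answer: T T T T T T N N T

Derivation:
Ev 1: PC=1 idx=1 pred=T actual=T -> ctr[1]=3
Ev 2: PC=1 idx=1 pred=T actual=N -> ctr[1]=2
Ev 3: PC=2 idx=0 pred=T actual=N -> ctr[0]=1
Ev 4: PC=1 idx=1 pred=T actual=T -> ctr[1]=3
Ev 5: PC=1 idx=1 pred=T actual=T -> ctr[1]=3
Ev 6: PC=1 idx=1 pred=T actual=T -> ctr[1]=3
Ev 7: PC=2 idx=0 pred=N actual=N -> ctr[0]=0
Ev 8: PC=2 idx=0 pred=N actual=T -> ctr[0]=1
Ev 9: PC=1 idx=1 pred=T actual=T -> ctr[1]=3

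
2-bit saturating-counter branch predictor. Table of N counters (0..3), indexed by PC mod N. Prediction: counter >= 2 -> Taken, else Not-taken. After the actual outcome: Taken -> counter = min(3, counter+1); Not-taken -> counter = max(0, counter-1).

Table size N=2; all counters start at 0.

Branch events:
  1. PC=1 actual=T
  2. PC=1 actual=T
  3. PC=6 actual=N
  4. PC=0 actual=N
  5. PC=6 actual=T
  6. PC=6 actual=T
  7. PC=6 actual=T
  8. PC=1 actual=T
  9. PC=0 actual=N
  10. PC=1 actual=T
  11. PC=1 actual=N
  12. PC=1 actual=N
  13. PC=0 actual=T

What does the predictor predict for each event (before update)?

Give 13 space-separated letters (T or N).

Ev 1: PC=1 idx=1 pred=N actual=T -> ctr[1]=1
Ev 2: PC=1 idx=1 pred=N actual=T -> ctr[1]=2
Ev 3: PC=6 idx=0 pred=N actual=N -> ctr[0]=0
Ev 4: PC=0 idx=0 pred=N actual=N -> ctr[0]=0
Ev 5: PC=6 idx=0 pred=N actual=T -> ctr[0]=1
Ev 6: PC=6 idx=0 pred=N actual=T -> ctr[0]=2
Ev 7: PC=6 idx=0 pred=T actual=T -> ctr[0]=3
Ev 8: PC=1 idx=1 pred=T actual=T -> ctr[1]=3
Ev 9: PC=0 idx=0 pred=T actual=N -> ctr[0]=2
Ev 10: PC=1 idx=1 pred=T actual=T -> ctr[1]=3
Ev 11: PC=1 idx=1 pred=T actual=N -> ctr[1]=2
Ev 12: PC=1 idx=1 pred=T actual=N -> ctr[1]=1
Ev 13: PC=0 idx=0 pred=T actual=T -> ctr[0]=3

Answer: N N N N N N T T T T T T T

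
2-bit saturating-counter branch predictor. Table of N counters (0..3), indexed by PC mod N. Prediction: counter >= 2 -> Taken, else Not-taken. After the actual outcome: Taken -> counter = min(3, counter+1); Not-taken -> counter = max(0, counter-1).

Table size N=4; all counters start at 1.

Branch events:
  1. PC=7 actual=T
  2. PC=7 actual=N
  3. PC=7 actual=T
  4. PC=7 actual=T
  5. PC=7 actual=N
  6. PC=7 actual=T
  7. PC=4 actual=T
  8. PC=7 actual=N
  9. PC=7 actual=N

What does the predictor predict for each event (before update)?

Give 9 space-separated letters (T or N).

Ev 1: PC=7 idx=3 pred=N actual=T -> ctr[3]=2
Ev 2: PC=7 idx=3 pred=T actual=N -> ctr[3]=1
Ev 3: PC=7 idx=3 pred=N actual=T -> ctr[3]=2
Ev 4: PC=7 idx=3 pred=T actual=T -> ctr[3]=3
Ev 5: PC=7 idx=3 pred=T actual=N -> ctr[3]=2
Ev 6: PC=7 idx=3 pred=T actual=T -> ctr[3]=3
Ev 7: PC=4 idx=0 pred=N actual=T -> ctr[0]=2
Ev 8: PC=7 idx=3 pred=T actual=N -> ctr[3]=2
Ev 9: PC=7 idx=3 pred=T actual=N -> ctr[3]=1

Answer: N T N T T T N T T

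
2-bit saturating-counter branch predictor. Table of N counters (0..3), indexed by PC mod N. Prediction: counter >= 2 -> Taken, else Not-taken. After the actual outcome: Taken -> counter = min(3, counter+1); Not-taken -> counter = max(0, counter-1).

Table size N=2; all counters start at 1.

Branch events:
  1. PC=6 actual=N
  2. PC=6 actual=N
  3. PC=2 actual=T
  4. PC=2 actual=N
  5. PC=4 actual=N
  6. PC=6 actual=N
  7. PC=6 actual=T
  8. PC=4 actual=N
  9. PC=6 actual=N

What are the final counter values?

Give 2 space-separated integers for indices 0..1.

Ev 1: PC=6 idx=0 pred=N actual=N -> ctr[0]=0
Ev 2: PC=6 idx=0 pred=N actual=N -> ctr[0]=0
Ev 3: PC=2 idx=0 pred=N actual=T -> ctr[0]=1
Ev 4: PC=2 idx=0 pred=N actual=N -> ctr[0]=0
Ev 5: PC=4 idx=0 pred=N actual=N -> ctr[0]=0
Ev 6: PC=6 idx=0 pred=N actual=N -> ctr[0]=0
Ev 7: PC=6 idx=0 pred=N actual=T -> ctr[0]=1
Ev 8: PC=4 idx=0 pred=N actual=N -> ctr[0]=0
Ev 9: PC=6 idx=0 pred=N actual=N -> ctr[0]=0

Answer: 0 1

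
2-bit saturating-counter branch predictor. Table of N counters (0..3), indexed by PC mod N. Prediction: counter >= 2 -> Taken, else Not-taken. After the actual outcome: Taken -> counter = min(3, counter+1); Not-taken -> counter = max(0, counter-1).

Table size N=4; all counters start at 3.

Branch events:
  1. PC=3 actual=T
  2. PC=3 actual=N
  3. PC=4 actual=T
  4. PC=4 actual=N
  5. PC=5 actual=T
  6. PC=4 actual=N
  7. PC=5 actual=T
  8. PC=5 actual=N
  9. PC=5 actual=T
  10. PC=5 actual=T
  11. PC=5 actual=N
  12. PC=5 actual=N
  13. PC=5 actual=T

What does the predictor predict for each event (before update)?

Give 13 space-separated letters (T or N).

Answer: T T T T T T T T T T T T N

Derivation:
Ev 1: PC=3 idx=3 pred=T actual=T -> ctr[3]=3
Ev 2: PC=3 idx=3 pred=T actual=N -> ctr[3]=2
Ev 3: PC=4 idx=0 pred=T actual=T -> ctr[0]=3
Ev 4: PC=4 idx=0 pred=T actual=N -> ctr[0]=2
Ev 5: PC=5 idx=1 pred=T actual=T -> ctr[1]=3
Ev 6: PC=4 idx=0 pred=T actual=N -> ctr[0]=1
Ev 7: PC=5 idx=1 pred=T actual=T -> ctr[1]=3
Ev 8: PC=5 idx=1 pred=T actual=N -> ctr[1]=2
Ev 9: PC=5 idx=1 pred=T actual=T -> ctr[1]=3
Ev 10: PC=5 idx=1 pred=T actual=T -> ctr[1]=3
Ev 11: PC=5 idx=1 pred=T actual=N -> ctr[1]=2
Ev 12: PC=5 idx=1 pred=T actual=N -> ctr[1]=1
Ev 13: PC=5 idx=1 pred=N actual=T -> ctr[1]=2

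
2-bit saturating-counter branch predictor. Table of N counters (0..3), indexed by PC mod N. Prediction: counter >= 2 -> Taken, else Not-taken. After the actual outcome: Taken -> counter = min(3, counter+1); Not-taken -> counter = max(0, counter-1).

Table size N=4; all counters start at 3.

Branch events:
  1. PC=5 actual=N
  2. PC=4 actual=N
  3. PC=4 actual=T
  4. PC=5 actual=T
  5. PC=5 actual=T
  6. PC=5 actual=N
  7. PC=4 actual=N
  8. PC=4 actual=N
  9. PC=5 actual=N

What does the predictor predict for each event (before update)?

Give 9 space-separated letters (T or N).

Answer: T T T T T T T T T

Derivation:
Ev 1: PC=5 idx=1 pred=T actual=N -> ctr[1]=2
Ev 2: PC=4 idx=0 pred=T actual=N -> ctr[0]=2
Ev 3: PC=4 idx=0 pred=T actual=T -> ctr[0]=3
Ev 4: PC=5 idx=1 pred=T actual=T -> ctr[1]=3
Ev 5: PC=5 idx=1 pred=T actual=T -> ctr[1]=3
Ev 6: PC=5 idx=1 pred=T actual=N -> ctr[1]=2
Ev 7: PC=4 idx=0 pred=T actual=N -> ctr[0]=2
Ev 8: PC=4 idx=0 pred=T actual=N -> ctr[0]=1
Ev 9: PC=5 idx=1 pred=T actual=N -> ctr[1]=1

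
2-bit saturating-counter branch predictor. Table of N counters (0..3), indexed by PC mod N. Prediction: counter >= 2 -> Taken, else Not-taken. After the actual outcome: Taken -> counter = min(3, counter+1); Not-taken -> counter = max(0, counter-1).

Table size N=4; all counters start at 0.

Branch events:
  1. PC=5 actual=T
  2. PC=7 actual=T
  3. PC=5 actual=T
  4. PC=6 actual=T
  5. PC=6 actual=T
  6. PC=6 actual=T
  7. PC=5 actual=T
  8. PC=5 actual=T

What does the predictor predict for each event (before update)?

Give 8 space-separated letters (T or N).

Answer: N N N N N T T T

Derivation:
Ev 1: PC=5 idx=1 pred=N actual=T -> ctr[1]=1
Ev 2: PC=7 idx=3 pred=N actual=T -> ctr[3]=1
Ev 3: PC=5 idx=1 pred=N actual=T -> ctr[1]=2
Ev 4: PC=6 idx=2 pred=N actual=T -> ctr[2]=1
Ev 5: PC=6 idx=2 pred=N actual=T -> ctr[2]=2
Ev 6: PC=6 idx=2 pred=T actual=T -> ctr[2]=3
Ev 7: PC=5 idx=1 pred=T actual=T -> ctr[1]=3
Ev 8: PC=5 idx=1 pred=T actual=T -> ctr[1]=3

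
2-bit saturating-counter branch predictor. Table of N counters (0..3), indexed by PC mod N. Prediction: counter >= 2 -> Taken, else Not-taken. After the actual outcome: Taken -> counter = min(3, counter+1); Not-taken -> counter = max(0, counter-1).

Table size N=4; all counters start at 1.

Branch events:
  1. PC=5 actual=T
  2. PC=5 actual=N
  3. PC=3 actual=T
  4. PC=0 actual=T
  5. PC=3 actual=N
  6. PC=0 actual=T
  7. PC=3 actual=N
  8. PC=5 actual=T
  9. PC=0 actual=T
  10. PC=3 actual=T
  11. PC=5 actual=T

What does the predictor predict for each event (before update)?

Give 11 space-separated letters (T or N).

Ev 1: PC=5 idx=1 pred=N actual=T -> ctr[1]=2
Ev 2: PC=5 idx=1 pred=T actual=N -> ctr[1]=1
Ev 3: PC=3 idx=3 pred=N actual=T -> ctr[3]=2
Ev 4: PC=0 idx=0 pred=N actual=T -> ctr[0]=2
Ev 5: PC=3 idx=3 pred=T actual=N -> ctr[3]=1
Ev 6: PC=0 idx=0 pred=T actual=T -> ctr[0]=3
Ev 7: PC=3 idx=3 pred=N actual=N -> ctr[3]=0
Ev 8: PC=5 idx=1 pred=N actual=T -> ctr[1]=2
Ev 9: PC=0 idx=0 pred=T actual=T -> ctr[0]=3
Ev 10: PC=3 idx=3 pred=N actual=T -> ctr[3]=1
Ev 11: PC=5 idx=1 pred=T actual=T -> ctr[1]=3

Answer: N T N N T T N N T N T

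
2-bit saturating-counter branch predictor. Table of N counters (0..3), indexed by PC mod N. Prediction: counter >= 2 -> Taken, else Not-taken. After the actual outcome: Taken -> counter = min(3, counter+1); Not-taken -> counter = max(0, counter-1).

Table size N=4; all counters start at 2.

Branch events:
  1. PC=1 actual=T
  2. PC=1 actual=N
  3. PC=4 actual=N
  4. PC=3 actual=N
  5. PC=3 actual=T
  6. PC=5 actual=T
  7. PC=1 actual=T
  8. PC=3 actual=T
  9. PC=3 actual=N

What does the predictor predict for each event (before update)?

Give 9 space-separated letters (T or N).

Answer: T T T T N T T T T

Derivation:
Ev 1: PC=1 idx=1 pred=T actual=T -> ctr[1]=3
Ev 2: PC=1 idx=1 pred=T actual=N -> ctr[1]=2
Ev 3: PC=4 idx=0 pred=T actual=N -> ctr[0]=1
Ev 4: PC=3 idx=3 pred=T actual=N -> ctr[3]=1
Ev 5: PC=3 idx=3 pred=N actual=T -> ctr[3]=2
Ev 6: PC=5 idx=1 pred=T actual=T -> ctr[1]=3
Ev 7: PC=1 idx=1 pred=T actual=T -> ctr[1]=3
Ev 8: PC=3 idx=3 pred=T actual=T -> ctr[3]=3
Ev 9: PC=3 idx=3 pred=T actual=N -> ctr[3]=2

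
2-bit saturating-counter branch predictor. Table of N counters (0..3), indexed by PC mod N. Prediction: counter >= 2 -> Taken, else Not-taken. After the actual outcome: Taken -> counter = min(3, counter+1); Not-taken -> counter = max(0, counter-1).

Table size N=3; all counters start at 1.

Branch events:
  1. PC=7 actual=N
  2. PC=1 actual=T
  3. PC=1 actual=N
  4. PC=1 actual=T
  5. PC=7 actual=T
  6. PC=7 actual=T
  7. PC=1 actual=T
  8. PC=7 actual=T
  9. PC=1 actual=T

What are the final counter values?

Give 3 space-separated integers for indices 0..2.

Answer: 1 3 1

Derivation:
Ev 1: PC=7 idx=1 pred=N actual=N -> ctr[1]=0
Ev 2: PC=1 idx=1 pred=N actual=T -> ctr[1]=1
Ev 3: PC=1 idx=1 pred=N actual=N -> ctr[1]=0
Ev 4: PC=1 idx=1 pred=N actual=T -> ctr[1]=1
Ev 5: PC=7 idx=1 pred=N actual=T -> ctr[1]=2
Ev 6: PC=7 idx=1 pred=T actual=T -> ctr[1]=3
Ev 7: PC=1 idx=1 pred=T actual=T -> ctr[1]=3
Ev 8: PC=7 idx=1 pred=T actual=T -> ctr[1]=3
Ev 9: PC=1 idx=1 pred=T actual=T -> ctr[1]=3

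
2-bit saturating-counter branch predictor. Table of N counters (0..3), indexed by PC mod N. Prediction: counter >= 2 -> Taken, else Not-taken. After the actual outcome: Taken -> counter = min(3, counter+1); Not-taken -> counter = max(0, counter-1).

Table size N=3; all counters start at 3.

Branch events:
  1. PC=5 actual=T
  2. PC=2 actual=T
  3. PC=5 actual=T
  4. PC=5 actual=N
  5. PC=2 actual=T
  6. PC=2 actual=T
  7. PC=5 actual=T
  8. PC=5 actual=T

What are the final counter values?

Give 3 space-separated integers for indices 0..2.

Ev 1: PC=5 idx=2 pred=T actual=T -> ctr[2]=3
Ev 2: PC=2 idx=2 pred=T actual=T -> ctr[2]=3
Ev 3: PC=5 idx=2 pred=T actual=T -> ctr[2]=3
Ev 4: PC=5 idx=2 pred=T actual=N -> ctr[2]=2
Ev 5: PC=2 idx=2 pred=T actual=T -> ctr[2]=3
Ev 6: PC=2 idx=2 pred=T actual=T -> ctr[2]=3
Ev 7: PC=5 idx=2 pred=T actual=T -> ctr[2]=3
Ev 8: PC=5 idx=2 pred=T actual=T -> ctr[2]=3

Answer: 3 3 3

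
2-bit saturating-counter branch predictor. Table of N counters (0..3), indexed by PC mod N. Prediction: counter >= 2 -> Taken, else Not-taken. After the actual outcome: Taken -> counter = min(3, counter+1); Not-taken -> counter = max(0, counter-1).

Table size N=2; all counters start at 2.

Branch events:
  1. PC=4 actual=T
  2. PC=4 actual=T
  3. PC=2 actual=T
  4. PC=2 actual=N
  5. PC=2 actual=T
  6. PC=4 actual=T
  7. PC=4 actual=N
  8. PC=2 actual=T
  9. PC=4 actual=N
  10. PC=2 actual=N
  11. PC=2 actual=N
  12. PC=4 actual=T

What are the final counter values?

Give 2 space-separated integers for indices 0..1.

Answer: 1 2

Derivation:
Ev 1: PC=4 idx=0 pred=T actual=T -> ctr[0]=3
Ev 2: PC=4 idx=0 pred=T actual=T -> ctr[0]=3
Ev 3: PC=2 idx=0 pred=T actual=T -> ctr[0]=3
Ev 4: PC=2 idx=0 pred=T actual=N -> ctr[0]=2
Ev 5: PC=2 idx=0 pred=T actual=T -> ctr[0]=3
Ev 6: PC=4 idx=0 pred=T actual=T -> ctr[0]=3
Ev 7: PC=4 idx=0 pred=T actual=N -> ctr[0]=2
Ev 8: PC=2 idx=0 pred=T actual=T -> ctr[0]=3
Ev 9: PC=4 idx=0 pred=T actual=N -> ctr[0]=2
Ev 10: PC=2 idx=0 pred=T actual=N -> ctr[0]=1
Ev 11: PC=2 idx=0 pred=N actual=N -> ctr[0]=0
Ev 12: PC=4 idx=0 pred=N actual=T -> ctr[0]=1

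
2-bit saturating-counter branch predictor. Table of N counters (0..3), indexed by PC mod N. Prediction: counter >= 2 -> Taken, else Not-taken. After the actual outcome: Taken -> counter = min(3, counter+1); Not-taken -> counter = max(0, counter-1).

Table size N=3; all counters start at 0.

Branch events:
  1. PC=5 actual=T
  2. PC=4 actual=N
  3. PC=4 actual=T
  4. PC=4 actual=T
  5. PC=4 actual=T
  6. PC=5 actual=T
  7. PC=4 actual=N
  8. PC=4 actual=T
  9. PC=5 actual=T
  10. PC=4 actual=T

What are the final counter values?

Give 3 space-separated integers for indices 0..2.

Ev 1: PC=5 idx=2 pred=N actual=T -> ctr[2]=1
Ev 2: PC=4 idx=1 pred=N actual=N -> ctr[1]=0
Ev 3: PC=4 idx=1 pred=N actual=T -> ctr[1]=1
Ev 4: PC=4 idx=1 pred=N actual=T -> ctr[1]=2
Ev 5: PC=4 idx=1 pred=T actual=T -> ctr[1]=3
Ev 6: PC=5 idx=2 pred=N actual=T -> ctr[2]=2
Ev 7: PC=4 idx=1 pred=T actual=N -> ctr[1]=2
Ev 8: PC=4 idx=1 pred=T actual=T -> ctr[1]=3
Ev 9: PC=5 idx=2 pred=T actual=T -> ctr[2]=3
Ev 10: PC=4 idx=1 pred=T actual=T -> ctr[1]=3

Answer: 0 3 3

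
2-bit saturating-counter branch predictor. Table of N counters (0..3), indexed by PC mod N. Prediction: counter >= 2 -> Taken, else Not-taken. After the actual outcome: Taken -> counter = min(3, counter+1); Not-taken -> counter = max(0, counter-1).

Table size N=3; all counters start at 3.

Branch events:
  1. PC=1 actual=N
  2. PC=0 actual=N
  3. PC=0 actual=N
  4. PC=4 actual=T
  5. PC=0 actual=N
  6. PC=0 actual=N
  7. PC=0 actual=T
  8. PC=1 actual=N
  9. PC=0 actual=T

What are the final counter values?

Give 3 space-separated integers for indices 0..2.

Answer: 2 2 3

Derivation:
Ev 1: PC=1 idx=1 pred=T actual=N -> ctr[1]=2
Ev 2: PC=0 idx=0 pred=T actual=N -> ctr[0]=2
Ev 3: PC=0 idx=0 pred=T actual=N -> ctr[0]=1
Ev 4: PC=4 idx=1 pred=T actual=T -> ctr[1]=3
Ev 5: PC=0 idx=0 pred=N actual=N -> ctr[0]=0
Ev 6: PC=0 idx=0 pred=N actual=N -> ctr[0]=0
Ev 7: PC=0 idx=0 pred=N actual=T -> ctr[0]=1
Ev 8: PC=1 idx=1 pred=T actual=N -> ctr[1]=2
Ev 9: PC=0 idx=0 pred=N actual=T -> ctr[0]=2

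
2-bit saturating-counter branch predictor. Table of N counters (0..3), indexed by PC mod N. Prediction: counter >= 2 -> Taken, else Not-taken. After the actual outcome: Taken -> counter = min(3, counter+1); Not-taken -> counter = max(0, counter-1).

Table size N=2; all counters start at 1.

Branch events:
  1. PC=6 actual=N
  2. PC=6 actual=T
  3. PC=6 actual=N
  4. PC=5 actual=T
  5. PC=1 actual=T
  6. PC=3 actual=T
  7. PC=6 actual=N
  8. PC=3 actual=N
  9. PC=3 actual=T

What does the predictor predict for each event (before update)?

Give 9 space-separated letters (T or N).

Answer: N N N N T T N T T

Derivation:
Ev 1: PC=6 idx=0 pred=N actual=N -> ctr[0]=0
Ev 2: PC=6 idx=0 pred=N actual=T -> ctr[0]=1
Ev 3: PC=6 idx=0 pred=N actual=N -> ctr[0]=0
Ev 4: PC=5 idx=1 pred=N actual=T -> ctr[1]=2
Ev 5: PC=1 idx=1 pred=T actual=T -> ctr[1]=3
Ev 6: PC=3 idx=1 pred=T actual=T -> ctr[1]=3
Ev 7: PC=6 idx=0 pred=N actual=N -> ctr[0]=0
Ev 8: PC=3 idx=1 pred=T actual=N -> ctr[1]=2
Ev 9: PC=3 idx=1 pred=T actual=T -> ctr[1]=3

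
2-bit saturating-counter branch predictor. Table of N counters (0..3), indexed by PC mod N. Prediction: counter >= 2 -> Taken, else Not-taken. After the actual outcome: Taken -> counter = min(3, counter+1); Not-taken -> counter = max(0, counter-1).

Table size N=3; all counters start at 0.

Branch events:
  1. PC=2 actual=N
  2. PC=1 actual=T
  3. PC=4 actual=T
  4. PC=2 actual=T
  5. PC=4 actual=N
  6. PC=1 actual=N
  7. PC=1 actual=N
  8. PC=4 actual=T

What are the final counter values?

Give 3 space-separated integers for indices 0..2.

Ev 1: PC=2 idx=2 pred=N actual=N -> ctr[2]=0
Ev 2: PC=1 idx=1 pred=N actual=T -> ctr[1]=1
Ev 3: PC=4 idx=1 pred=N actual=T -> ctr[1]=2
Ev 4: PC=2 idx=2 pred=N actual=T -> ctr[2]=1
Ev 5: PC=4 idx=1 pred=T actual=N -> ctr[1]=1
Ev 6: PC=1 idx=1 pred=N actual=N -> ctr[1]=0
Ev 7: PC=1 idx=1 pred=N actual=N -> ctr[1]=0
Ev 8: PC=4 idx=1 pred=N actual=T -> ctr[1]=1

Answer: 0 1 1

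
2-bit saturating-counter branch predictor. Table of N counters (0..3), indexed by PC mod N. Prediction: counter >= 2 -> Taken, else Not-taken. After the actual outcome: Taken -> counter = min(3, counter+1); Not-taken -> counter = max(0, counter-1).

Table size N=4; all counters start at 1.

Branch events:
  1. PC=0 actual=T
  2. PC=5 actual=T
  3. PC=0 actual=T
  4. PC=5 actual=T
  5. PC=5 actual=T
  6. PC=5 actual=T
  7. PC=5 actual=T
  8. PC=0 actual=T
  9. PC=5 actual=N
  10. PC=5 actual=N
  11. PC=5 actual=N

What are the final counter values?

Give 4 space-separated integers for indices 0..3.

Ev 1: PC=0 idx=0 pred=N actual=T -> ctr[0]=2
Ev 2: PC=5 idx=1 pred=N actual=T -> ctr[1]=2
Ev 3: PC=0 idx=0 pred=T actual=T -> ctr[0]=3
Ev 4: PC=5 idx=1 pred=T actual=T -> ctr[1]=3
Ev 5: PC=5 idx=1 pred=T actual=T -> ctr[1]=3
Ev 6: PC=5 idx=1 pred=T actual=T -> ctr[1]=3
Ev 7: PC=5 idx=1 pred=T actual=T -> ctr[1]=3
Ev 8: PC=0 idx=0 pred=T actual=T -> ctr[0]=3
Ev 9: PC=5 idx=1 pred=T actual=N -> ctr[1]=2
Ev 10: PC=5 idx=1 pred=T actual=N -> ctr[1]=1
Ev 11: PC=5 idx=1 pred=N actual=N -> ctr[1]=0

Answer: 3 0 1 1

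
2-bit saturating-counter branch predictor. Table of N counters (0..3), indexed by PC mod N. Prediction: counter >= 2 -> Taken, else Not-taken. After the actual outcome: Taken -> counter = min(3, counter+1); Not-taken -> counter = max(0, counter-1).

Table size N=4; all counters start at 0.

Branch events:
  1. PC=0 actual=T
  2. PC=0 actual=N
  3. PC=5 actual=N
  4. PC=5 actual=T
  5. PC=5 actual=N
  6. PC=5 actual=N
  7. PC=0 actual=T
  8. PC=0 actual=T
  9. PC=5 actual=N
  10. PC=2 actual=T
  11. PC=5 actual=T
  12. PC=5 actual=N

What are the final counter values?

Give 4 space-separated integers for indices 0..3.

Answer: 2 0 1 0

Derivation:
Ev 1: PC=0 idx=0 pred=N actual=T -> ctr[0]=1
Ev 2: PC=0 idx=0 pred=N actual=N -> ctr[0]=0
Ev 3: PC=5 idx=1 pred=N actual=N -> ctr[1]=0
Ev 4: PC=5 idx=1 pred=N actual=T -> ctr[1]=1
Ev 5: PC=5 idx=1 pred=N actual=N -> ctr[1]=0
Ev 6: PC=5 idx=1 pred=N actual=N -> ctr[1]=0
Ev 7: PC=0 idx=0 pred=N actual=T -> ctr[0]=1
Ev 8: PC=0 idx=0 pred=N actual=T -> ctr[0]=2
Ev 9: PC=5 idx=1 pred=N actual=N -> ctr[1]=0
Ev 10: PC=2 idx=2 pred=N actual=T -> ctr[2]=1
Ev 11: PC=5 idx=1 pred=N actual=T -> ctr[1]=1
Ev 12: PC=5 idx=1 pred=N actual=N -> ctr[1]=0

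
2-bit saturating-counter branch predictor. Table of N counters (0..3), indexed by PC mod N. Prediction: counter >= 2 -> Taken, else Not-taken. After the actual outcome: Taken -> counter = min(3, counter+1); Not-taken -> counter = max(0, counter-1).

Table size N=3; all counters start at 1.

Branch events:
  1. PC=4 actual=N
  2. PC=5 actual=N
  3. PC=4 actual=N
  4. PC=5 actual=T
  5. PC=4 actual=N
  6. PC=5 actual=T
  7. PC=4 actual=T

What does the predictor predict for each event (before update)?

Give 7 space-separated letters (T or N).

Answer: N N N N N N N

Derivation:
Ev 1: PC=4 idx=1 pred=N actual=N -> ctr[1]=0
Ev 2: PC=5 idx=2 pred=N actual=N -> ctr[2]=0
Ev 3: PC=4 idx=1 pred=N actual=N -> ctr[1]=0
Ev 4: PC=5 idx=2 pred=N actual=T -> ctr[2]=1
Ev 5: PC=4 idx=1 pred=N actual=N -> ctr[1]=0
Ev 6: PC=5 idx=2 pred=N actual=T -> ctr[2]=2
Ev 7: PC=4 idx=1 pred=N actual=T -> ctr[1]=1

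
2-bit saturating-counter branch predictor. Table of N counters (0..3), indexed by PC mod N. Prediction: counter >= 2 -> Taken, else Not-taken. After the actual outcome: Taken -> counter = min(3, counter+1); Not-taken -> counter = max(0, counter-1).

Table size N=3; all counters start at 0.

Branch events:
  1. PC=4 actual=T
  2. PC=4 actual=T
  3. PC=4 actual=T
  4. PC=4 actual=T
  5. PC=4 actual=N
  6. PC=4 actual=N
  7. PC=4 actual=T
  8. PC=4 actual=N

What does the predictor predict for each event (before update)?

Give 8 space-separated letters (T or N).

Answer: N N T T T T N T

Derivation:
Ev 1: PC=4 idx=1 pred=N actual=T -> ctr[1]=1
Ev 2: PC=4 idx=1 pred=N actual=T -> ctr[1]=2
Ev 3: PC=4 idx=1 pred=T actual=T -> ctr[1]=3
Ev 4: PC=4 idx=1 pred=T actual=T -> ctr[1]=3
Ev 5: PC=4 idx=1 pred=T actual=N -> ctr[1]=2
Ev 6: PC=4 idx=1 pred=T actual=N -> ctr[1]=1
Ev 7: PC=4 idx=1 pred=N actual=T -> ctr[1]=2
Ev 8: PC=4 idx=1 pred=T actual=N -> ctr[1]=1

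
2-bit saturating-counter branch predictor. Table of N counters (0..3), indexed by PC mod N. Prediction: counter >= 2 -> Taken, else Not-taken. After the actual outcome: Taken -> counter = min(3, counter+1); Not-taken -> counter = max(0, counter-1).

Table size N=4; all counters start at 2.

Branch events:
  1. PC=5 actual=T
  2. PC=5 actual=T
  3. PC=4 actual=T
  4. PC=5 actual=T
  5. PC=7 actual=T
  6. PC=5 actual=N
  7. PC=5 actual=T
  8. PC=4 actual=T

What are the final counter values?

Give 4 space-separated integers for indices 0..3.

Ev 1: PC=5 idx=1 pred=T actual=T -> ctr[1]=3
Ev 2: PC=5 idx=1 pred=T actual=T -> ctr[1]=3
Ev 3: PC=4 idx=0 pred=T actual=T -> ctr[0]=3
Ev 4: PC=5 idx=1 pred=T actual=T -> ctr[1]=3
Ev 5: PC=7 idx=3 pred=T actual=T -> ctr[3]=3
Ev 6: PC=5 idx=1 pred=T actual=N -> ctr[1]=2
Ev 7: PC=5 idx=1 pred=T actual=T -> ctr[1]=3
Ev 8: PC=4 idx=0 pred=T actual=T -> ctr[0]=3

Answer: 3 3 2 3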